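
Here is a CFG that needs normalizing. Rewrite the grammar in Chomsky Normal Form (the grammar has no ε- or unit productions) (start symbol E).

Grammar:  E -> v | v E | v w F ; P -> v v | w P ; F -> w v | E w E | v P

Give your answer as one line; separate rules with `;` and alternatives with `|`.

E -> v | X1 E | X1 Y1; P -> X1 X1 | X2 P; F -> X2 X1 | E Y2 | X1 P; X1 -> v; X2 -> w; Y1 -> X2 F; Y2 -> X2 E

Introduce a nonterminal for each terminal appearing in a rule of length ≥ 2: X1 → v, X2 → w.
Binarize each right-hand side of length ≥ 3 by chaining fresh nonterminals (Y1, Y2, …): affected rules were E → X1 X2 F; F → E X2 E.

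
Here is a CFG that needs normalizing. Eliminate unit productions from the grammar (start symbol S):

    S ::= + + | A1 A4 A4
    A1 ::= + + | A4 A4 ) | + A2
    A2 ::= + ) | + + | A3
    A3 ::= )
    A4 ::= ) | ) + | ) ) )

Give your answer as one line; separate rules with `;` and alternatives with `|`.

Unit pairs: A2 ⇒* {A3}.
For every A with A ⇒* B via unit rules, add B's non-unit alternatives to A; then delete every rule of the form X → Y.

S ::= + + | A1 A4 A4; A1 ::= + + | A4 A4 ) | + A2; A2 ::= + ) | + + | ); A3 ::= ); A4 ::= ) | ) + | ) ) )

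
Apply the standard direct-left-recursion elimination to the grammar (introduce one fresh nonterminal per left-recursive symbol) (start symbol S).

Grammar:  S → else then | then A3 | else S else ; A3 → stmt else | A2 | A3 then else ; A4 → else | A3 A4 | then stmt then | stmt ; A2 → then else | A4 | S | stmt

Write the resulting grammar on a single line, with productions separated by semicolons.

S → else then | then A3 | else S else; A3 → stmt else A3' | A2 A3'; A4 → else | A3 A4 | then stmt then | stmt; A2 → then else | A4 | S | stmt; A3' → then else A3' | epsilon

Directly left-recursive nonterminal: A3.
For A3: α = {then else}, β = {stmt else, A2}. Rewrite as A3 → β A3' and A3' → α A3' | ε.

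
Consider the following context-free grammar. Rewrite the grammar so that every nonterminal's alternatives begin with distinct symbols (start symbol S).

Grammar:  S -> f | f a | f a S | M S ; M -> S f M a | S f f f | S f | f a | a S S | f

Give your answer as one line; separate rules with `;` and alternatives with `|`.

S has alternatives sharing prefix 'f': factor to S → f S' with S' → ε | a | a S.
M has alternatives sharing prefix 'S f': factor to M → S f M' with M' → M a | f f | ε.
M has alternatives sharing prefix 'f': factor to M → f M'' with M'' → a | ε.
S' has alternatives sharing prefix 'a': factor to S' → a S'' with S'' → ε | S.

S -> M S | f S'; M -> a S S | S f M' | f M''; S' -> ε | a S''; M' -> M a | f f | ε; M'' -> a | ε; S'' -> ε | S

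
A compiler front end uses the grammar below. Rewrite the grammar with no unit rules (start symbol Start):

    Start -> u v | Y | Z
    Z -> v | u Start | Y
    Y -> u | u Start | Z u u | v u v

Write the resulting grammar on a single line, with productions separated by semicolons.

Start -> v | u Start | u v | u | Z u u | v u v; Z -> v | u Start | u | Z u u | v u v; Y -> u | u Start | Z u u | v u v

Unit pairs: Start ⇒* {Y, Z}; Z ⇒* {Y}.
For each unit pair (A, B), copy every non-unit production of B to A, then drop all unit productions.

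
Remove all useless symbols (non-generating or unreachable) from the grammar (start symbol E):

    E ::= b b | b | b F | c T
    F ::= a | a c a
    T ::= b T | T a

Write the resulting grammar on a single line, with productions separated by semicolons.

Generating nonterminals: {E, F}.
Reachable from E after that: {E, F}.
Removed useless symbols: {T} and every production mentioning them.

E ::= b b | b | b F; F ::= a | a c a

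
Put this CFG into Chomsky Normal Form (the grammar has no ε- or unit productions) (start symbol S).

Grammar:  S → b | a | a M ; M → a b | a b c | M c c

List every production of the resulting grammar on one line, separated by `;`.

Introduce a nonterminal for each terminal appearing in a rule of length ≥ 2: X1 → a, X2 → b, X3 → c.
Binarize each right-hand side of length ≥ 3 by chaining fresh nonterminals (Y1, Y2, …): affected rules were M → X1 X2 X3; M → M X3 X3.

S → b | a | X1 M; M → X1 X2 | X1 Y1 | M Y2; X1 → a; X2 → b; X3 → c; Y1 → X2 X3; Y2 → X3 X3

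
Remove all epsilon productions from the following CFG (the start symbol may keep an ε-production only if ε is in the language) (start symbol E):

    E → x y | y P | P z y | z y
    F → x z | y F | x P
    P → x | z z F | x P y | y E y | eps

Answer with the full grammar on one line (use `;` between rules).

Nullable nonterminals: {P}.
ε ∉ L(G), so no ε-production is kept.
Add the nullable-subset variants: E → y P gives y P | y. E → P z y gives P z y | z y. F → x P gives x P | x. P → x P y gives x P y | x y.

E → x y | y P | y | P z y | z y; F → x z | y F | x P | x; P → x | z z F | x P y | x y | y E y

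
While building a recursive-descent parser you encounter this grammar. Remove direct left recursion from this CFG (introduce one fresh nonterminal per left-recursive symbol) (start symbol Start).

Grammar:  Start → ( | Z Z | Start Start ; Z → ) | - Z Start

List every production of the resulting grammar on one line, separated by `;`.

Start is directly left-recursive.
For Start: α = {Start}, β = {(, Z Z}. Rewrite as Start → β Start1 and Start1 → α Start1 | ε.

Start → ( Start1 | Z Z Start1; Z → ) | - Z Start; Start1 → Start Start1 | ε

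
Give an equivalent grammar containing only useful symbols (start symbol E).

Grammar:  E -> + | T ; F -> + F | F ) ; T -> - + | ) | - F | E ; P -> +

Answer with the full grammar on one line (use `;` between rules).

Generating nonterminals: {E, P, T}.
Reachable from E after that: {E, T}.
Removed useless symbols: {F, P} and every production mentioning them.

E -> + | T; T -> - + | ) | E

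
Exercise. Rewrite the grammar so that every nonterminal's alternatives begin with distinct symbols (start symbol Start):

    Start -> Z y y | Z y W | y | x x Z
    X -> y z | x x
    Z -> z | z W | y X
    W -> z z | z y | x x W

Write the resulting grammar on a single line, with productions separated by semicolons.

Start has alternatives sharing prefix 'Z y': factor to Start → Z y Start1 with Start1 → y | W.
Z has alternatives sharing prefix 'z': factor to Z → z Z1 with Z1 → ε | W.
W has alternatives sharing prefix 'z': factor to W → z W1 with W1 → z | y.

Start -> y | x x Z | Z y Start1; X -> y z | x x; Z -> y X | z Z1; W -> x x W | z W1; Start1 -> y | W; Z1 -> eps | W; W1 -> z | y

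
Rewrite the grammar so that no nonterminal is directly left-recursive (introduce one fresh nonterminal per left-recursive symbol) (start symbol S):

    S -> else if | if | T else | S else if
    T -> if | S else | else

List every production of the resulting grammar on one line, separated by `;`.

S -> else if S' | if S' | T else S'; T -> if | S else | else; S' -> else if S' | ε

Directly left-recursive nonterminal: S.
For S: α = {else if}, β = {else if, if, T else}. Rewrite as S → β S' and S' → α S' | ε.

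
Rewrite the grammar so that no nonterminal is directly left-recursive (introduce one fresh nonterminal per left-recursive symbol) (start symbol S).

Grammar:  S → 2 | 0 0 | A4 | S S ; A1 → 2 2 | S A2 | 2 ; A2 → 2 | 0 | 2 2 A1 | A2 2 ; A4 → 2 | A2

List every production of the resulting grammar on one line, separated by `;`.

S → 2 S' | 0 0 S' | A4 S'; A1 → 2 2 | S A2 | 2; A2 → 2 A2' | 0 A2' | 2 2 A1 A2'; A4 → 2 | A2; S' → S S' | ε; A2' → 2 A2' | ε

Left recursion appears on S, A2.
For S: α = {S}, β = {2, 0 0, A4}. Rewrite as S → β S' and S' → α S' | ε.
For A2: α = {2}, β = {2, 0, 2 2 A1}. Rewrite as A2 → β A2' and A2' → α A2' | ε.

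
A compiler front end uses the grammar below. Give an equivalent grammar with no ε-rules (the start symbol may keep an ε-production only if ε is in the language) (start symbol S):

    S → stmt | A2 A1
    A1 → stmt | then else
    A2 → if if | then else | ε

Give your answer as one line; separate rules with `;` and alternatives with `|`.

Nullable nonterminals: {A2}.
ε ∉ L(G), so no ε-production is kept.
Add the nullable-subset variants: S → A2 A1 gives A2 A1 | A1.

S → stmt | A2 A1 | A1; A1 → stmt | then else; A2 → if if | then else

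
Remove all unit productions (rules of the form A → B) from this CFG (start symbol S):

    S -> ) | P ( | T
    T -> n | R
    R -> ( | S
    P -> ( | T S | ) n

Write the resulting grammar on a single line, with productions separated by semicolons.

S -> ) | P ( | ( | n; T -> ) | P ( | ( | n; R -> ) | P ( | ( | n; P -> ( | T S | ) n

Unit pairs: R ⇒* {S, T}; S ⇒* {R, T}; T ⇒* {R, S}.
For each unit pair (A, B), copy every non-unit production of B to A, then drop all unit productions.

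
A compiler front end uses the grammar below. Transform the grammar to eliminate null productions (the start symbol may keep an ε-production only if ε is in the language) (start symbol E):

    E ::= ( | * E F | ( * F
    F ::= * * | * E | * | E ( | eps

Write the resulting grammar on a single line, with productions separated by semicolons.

The nullable symbols are {F}.
ε ∉ L(G), so no ε-production is kept.
Expand every rule over subsets of its nullable positions: E → * E F gives * E F | * E. E → ( * F gives ( * F | ( *.

E ::= ( | * E F | * E | ( * F | ( *; F ::= * * | * E | * | E (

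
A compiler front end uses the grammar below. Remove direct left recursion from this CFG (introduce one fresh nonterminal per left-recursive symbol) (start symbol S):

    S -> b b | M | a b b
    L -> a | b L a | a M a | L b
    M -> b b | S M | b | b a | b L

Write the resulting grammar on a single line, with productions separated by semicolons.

S -> b b | M | a b b; L -> a L' | b L a L' | a M a L'; M -> b b | S M | b | b a | b L; L' -> b L' | ε

Left recursion appears on L.
For L: α = {b}, β = {a, b L a, a M a}. Rewrite as L → β L' and L' → α L' | ε.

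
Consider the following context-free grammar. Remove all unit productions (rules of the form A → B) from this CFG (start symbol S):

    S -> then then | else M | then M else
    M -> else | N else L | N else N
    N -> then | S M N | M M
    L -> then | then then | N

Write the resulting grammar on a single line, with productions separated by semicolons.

S -> then then | else M | then M else; M -> else | N else L | N else N; N -> then | S M N | M M; L -> then | then then | S M N | M M

Unit pairs: L ⇒* {N}.
For each unit pair (A, B), copy every non-unit production of B to A, then drop all unit productions.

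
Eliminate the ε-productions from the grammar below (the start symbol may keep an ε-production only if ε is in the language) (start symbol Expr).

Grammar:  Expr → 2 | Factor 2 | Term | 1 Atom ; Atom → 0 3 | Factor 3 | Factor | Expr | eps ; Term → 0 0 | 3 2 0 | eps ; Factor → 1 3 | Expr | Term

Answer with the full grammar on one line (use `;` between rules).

Expr → 2 | Factor 2 | Term | 1 Atom | 1 | ε; Atom → 0 3 | Factor 3 | 3 | Factor | Expr; Term → 0 0 | 3 2 0; Factor → 1 3 | Expr | Term

Nullable nonterminals: {Atom, Expr, Factor, Term}.
ε ∈ L(G) since Expr is nullable, so keep Expr → ε.
Add the nullable-subset variants: Expr → 1 Atom gives 1 Atom | 1. Atom → Factor 3 gives Factor 3 | 3.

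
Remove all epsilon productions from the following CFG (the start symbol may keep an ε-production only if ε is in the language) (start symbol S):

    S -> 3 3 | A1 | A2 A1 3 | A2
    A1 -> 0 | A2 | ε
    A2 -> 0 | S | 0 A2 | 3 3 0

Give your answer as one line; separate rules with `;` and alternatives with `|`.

Nullable set = {A1, A2, S}.
ε ∈ L(G) since S is nullable, so keep S → ε.
For each production, add variants omitting each subset of nullable occurrences: S → A2 A1 3 gives A2 A1 3 | A2 3 | A1 3 | 3.

S -> 3 3 | A1 | A2 A1 3 | A2 3 | A1 3 | 3 | A2 | ε; A1 -> 0 | A2; A2 -> 0 | S | 0 A2 | 3 3 0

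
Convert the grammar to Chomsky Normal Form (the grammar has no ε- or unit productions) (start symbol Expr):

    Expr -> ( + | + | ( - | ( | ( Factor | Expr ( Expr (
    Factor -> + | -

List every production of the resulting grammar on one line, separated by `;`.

Introduce a nonterminal for each terminal appearing in a rule of length ≥ 2: X1 → (, X2 → +, X3 → -.
Binarize each right-hand side of length ≥ 3 by chaining fresh nonterminals (Y1, Y2, …): affected rules were Expr → Expr X1 Expr X1.

Expr -> X1 X2 | + | X1 X3 | ( | X1 Factor | Expr Y1; Factor -> + | -; X1 -> (; X2 -> +; X3 -> -; Y1 -> X1 Y2; Y2 -> Expr X1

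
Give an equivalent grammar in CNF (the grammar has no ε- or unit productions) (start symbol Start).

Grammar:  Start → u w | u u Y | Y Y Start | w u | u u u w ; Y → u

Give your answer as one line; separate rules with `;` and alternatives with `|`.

Start → X1 X2 | X1 Y1 | Y Y2 | X2 X1 | X1 Y3; Y → u; X1 → u; X2 → w; Y1 → X1 Y; Y2 → Y Start; Y3 → X1 Y4; Y4 → X1 X2

Introduce a nonterminal for each terminal appearing in a rule of length ≥ 2: X1 → u, X2 → w.
Binarize each right-hand side of length ≥ 3 by chaining fresh nonterminals (Y1, Y2, …): affected rules were Start → X1 X1 Y; Start → Y Y Start; Start → X1 X1 X1 X2.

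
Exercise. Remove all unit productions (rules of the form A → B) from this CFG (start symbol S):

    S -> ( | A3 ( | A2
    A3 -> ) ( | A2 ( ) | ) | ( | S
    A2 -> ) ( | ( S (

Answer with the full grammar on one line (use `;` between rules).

Unit pairs: A3 ⇒* {A2, S}; S ⇒* {A2}.
Replace each nonterminal's rules with the union of the non-unit rules of every nonterminal it unit-derives.

S -> ) ( | ( S ( | ( | A3 (; A3 -> ) ( | ( S ( | ( | A3 ( | A2 ( ) | ); A2 -> ) ( | ( S (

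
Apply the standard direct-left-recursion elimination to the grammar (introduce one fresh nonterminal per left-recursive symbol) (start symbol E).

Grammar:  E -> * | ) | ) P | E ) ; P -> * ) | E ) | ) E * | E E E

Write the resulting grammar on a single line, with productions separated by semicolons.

E -> * E' | ) E' | ) P E'; P -> * ) | E ) | ) E * | E E E; E' -> ) E' | eps

E is directly left-recursive.
For E: α = {)}, β = {*, ), ) P}. Rewrite as E → β E' and E' → α E' | ε.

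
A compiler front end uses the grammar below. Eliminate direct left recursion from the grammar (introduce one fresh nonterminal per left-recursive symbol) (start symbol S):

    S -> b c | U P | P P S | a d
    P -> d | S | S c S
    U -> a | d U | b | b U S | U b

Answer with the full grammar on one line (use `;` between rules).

S -> b c | U P | P P S | a d; P -> d | S | S c S; U -> a U' | d U U' | b U' | b U S U'; U' -> b U' | ε

Left recursion appears on U.
For U: α = {b}, β = {a, d U, b, b U S}. Rewrite as U → β U' and U' → α U' | ε.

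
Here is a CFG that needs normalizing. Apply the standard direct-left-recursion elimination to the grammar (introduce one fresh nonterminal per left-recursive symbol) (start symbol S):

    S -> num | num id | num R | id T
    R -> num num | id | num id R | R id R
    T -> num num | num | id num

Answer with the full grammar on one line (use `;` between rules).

Directly left-recursive nonterminal: R.
For R: α = {id R}, β = {num num, id, num id R}. Rewrite as R → β R' and R' → α R' | ε.

S -> num | num id | num R | id T; R -> num num R' | id R' | num id R R'; T -> num num | num | id num; R' -> id R R' | ε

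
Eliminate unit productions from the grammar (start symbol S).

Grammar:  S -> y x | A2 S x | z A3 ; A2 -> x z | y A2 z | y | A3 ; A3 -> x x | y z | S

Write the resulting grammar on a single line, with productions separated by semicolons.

S -> y x | A2 S x | z A3; A2 -> x z | y A2 z | y | y x | A2 S x | z A3 | x x | y z; A3 -> y x | A2 S x | z A3 | x x | y z

Unit pairs: A2 ⇒* {A3, S}; A3 ⇒* {S}.
For every A with A ⇒* B via unit rules, add B's non-unit alternatives to A; then delete every rule of the form X → Y.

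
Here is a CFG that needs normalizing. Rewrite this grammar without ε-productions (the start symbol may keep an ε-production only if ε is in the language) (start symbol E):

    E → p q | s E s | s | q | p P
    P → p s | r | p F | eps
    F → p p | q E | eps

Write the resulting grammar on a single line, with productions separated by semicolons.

Nullable set = {F, P}.
ε ∉ L(G), so no ε-production is kept.
For each production, add variants omitting each subset of nullable occurrences: E → p P gives p P | p. P → p F gives p F | p.

E → p q | s E s | s | q | p P | p; P → p s | r | p F | p; F → p p | q E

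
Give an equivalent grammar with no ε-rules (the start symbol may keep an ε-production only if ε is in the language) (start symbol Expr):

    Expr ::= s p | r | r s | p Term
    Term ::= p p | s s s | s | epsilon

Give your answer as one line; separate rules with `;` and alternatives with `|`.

The nullable symbols are {Term}.
ε ∉ L(G), so no ε-production is kept.
Add the nullable-subset variants: Expr → p Term gives p Term | p.

Expr ::= s p | r | r s | p Term | p; Term ::= p p | s s s | s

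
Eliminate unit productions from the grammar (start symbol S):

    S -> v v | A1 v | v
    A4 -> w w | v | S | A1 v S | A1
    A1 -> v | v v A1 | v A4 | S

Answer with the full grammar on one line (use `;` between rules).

Unit pairs: A1 ⇒* {S}; A4 ⇒* {A1, S}.
For every A with A ⇒* B via unit rules, add B's non-unit alternatives to A; then delete every rule of the form X → Y.

S -> v v | A1 v | v; A4 -> w w | v | A1 v S | v v A1 | v A4 | v v | A1 v; A1 -> v | v v A1 | v A4 | v v | A1 v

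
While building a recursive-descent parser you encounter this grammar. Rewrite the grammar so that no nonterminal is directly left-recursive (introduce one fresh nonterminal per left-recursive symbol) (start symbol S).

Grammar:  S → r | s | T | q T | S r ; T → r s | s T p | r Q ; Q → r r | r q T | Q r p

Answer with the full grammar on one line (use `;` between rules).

S → r S' | s S' | T S' | q T S'; T → r s | s T p | r Q; Q → r r Q' | r q T Q'; S' → r S' | ε; Q' → r p Q' | ε

Left recursion appears on S, Q.
For S: α = {r}, β = {r, s, T, q T}. Rewrite as S → β S' and S' → α S' | ε.
For Q: α = {r p}, β = {r r, r q T}. Rewrite as Q → β Q' and Q' → α Q' | ε.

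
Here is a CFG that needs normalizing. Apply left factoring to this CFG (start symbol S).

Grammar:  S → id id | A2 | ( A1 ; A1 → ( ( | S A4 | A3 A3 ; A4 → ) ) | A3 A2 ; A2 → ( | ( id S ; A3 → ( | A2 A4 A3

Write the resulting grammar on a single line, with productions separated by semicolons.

S → id id | A2 | ( A1; A1 → ( ( | S A4 | A3 A3; A4 → ) ) | A3 A2; A2 → ( A2'; A3 → ( | A2 A4 A3; A2' → ε | id S

A2 has alternatives sharing prefix '(': factor to A2 → ( A2' with A2' → ε | id S.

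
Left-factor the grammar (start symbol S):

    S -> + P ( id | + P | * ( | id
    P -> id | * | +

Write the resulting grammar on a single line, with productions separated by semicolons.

S has alternatives sharing prefix '+ P': factor to S → + P S' with S' → ( id | ε.

S -> * ( | id | + P S'; P -> id | * | +; S' -> ( id | epsilon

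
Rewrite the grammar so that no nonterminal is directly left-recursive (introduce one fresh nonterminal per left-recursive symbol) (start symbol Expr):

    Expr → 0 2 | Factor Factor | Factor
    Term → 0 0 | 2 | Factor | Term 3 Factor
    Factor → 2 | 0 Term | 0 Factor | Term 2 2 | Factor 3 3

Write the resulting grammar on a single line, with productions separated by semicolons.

Expr → 0 2 | Factor Factor | Factor; Term → 0 0 Term1 | 2 Term1 | Factor Term1; Factor → 2 Factor1 | 0 Term Factor1 | 0 Factor Factor1 | Term 2 2 Factor1; Term1 → 3 Factor Term1 | ε; Factor1 → 3 3 Factor1 | ε

Term, Factor are directly left-recursive.
For Term: α = {3 Factor}, β = {0 0, 2, Factor}. Rewrite as Term → β Term1 and Term1 → α Term1 | ε.
For Factor: α = {3 3}, β = {2, 0 Term, 0 Factor, Term 2 2}. Rewrite as Factor → β Factor1 and Factor1 → α Factor1 | ε.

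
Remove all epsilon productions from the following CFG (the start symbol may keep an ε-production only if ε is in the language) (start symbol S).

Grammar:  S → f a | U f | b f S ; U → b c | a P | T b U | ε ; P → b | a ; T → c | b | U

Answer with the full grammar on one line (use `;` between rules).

Nullable set = {T, U}.
ε ∉ L(G), so no ε-production is kept.
Expand every rule over subsets of its nullable positions: S → U f gives U f | f. U → T b U gives T b U | T b | b U | b.

S → f a | U f | f | b f S; U → b c | a P | T b U | T b | b U | b; P → b | a; T → c | b | U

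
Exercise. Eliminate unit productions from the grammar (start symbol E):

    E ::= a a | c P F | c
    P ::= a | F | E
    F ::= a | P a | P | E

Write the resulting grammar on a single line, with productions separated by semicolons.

E ::= a a | c P F | c; P ::= a a | c P F | c | a | P a; F ::= a a | c P F | c | a | P a

Unit pairs: F ⇒* {E, P}; P ⇒* {E, F}.
For each unit pair (A, B), copy every non-unit production of B to A, then drop all unit productions.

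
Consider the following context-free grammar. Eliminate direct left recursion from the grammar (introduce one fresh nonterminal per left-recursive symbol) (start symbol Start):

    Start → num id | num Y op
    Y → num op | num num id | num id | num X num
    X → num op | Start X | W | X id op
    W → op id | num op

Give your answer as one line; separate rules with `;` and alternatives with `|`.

Start → num id | num Y op; Y → num op | num num id | num id | num X num; X → num op X1 | Start X X1 | W X1; W → op id | num op; X1 → id op X1 | eps

Directly left-recursive nonterminal: X.
For X: α = {id op}, β = {num op, Start X, W}. Rewrite as X → β X1 and X1 → α X1 | ε.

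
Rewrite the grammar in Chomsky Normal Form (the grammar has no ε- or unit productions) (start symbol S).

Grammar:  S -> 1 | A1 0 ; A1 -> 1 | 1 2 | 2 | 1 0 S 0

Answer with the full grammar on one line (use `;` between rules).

S -> 1 | A1 X1; A1 -> 1 | X2 X3 | 2 | X2 Y1; X1 -> 0; X2 -> 1; X3 -> 2; Y1 -> X1 Y2; Y2 -> S X1

Introduce a nonterminal for each terminal appearing in a rule of length ≥ 2: X1 → 0, X2 → 1, X3 → 2.
Binarize each right-hand side of length ≥ 3 by chaining fresh nonterminals (Y1, Y2, …): affected rules were A1 → X2 X1 S X1.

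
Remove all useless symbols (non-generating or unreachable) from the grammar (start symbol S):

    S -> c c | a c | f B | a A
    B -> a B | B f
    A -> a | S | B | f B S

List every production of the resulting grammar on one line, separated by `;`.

Generating nonterminals: {A, S}.
Reachable from S after that: {A, S}.
Removed useless symbols: {B} and every production mentioning them.

S -> c c | a c | a A; A -> a | S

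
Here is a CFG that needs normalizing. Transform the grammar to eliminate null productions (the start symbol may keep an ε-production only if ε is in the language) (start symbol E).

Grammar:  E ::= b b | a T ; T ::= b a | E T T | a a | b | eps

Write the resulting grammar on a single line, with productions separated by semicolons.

Nullable set = {T}.
ε ∉ L(G), so no ε-production is kept.
Add the nullable-subset variants: E → a T gives a T | a. T → E T T gives E T T | E T | E.

E ::= b b | a T | a; T ::= b a | E T T | E T | E | a a | b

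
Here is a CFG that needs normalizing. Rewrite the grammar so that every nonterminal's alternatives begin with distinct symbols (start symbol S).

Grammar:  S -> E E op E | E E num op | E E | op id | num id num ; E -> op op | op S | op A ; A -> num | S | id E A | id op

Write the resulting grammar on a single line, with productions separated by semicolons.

S -> op id | num id num | E E S'; E -> op E'; A -> num | S | id A'; S' -> op E | num op | ε; E' -> op | S | A; A' -> E A | op

S has alternatives sharing prefix 'E E': factor to S → E E S' with S' → op E | num op | ε.
E has alternatives sharing prefix 'op': factor to E → op E' with E' → op | S | A.
A has alternatives sharing prefix 'id': factor to A → id A' with A' → E A | op.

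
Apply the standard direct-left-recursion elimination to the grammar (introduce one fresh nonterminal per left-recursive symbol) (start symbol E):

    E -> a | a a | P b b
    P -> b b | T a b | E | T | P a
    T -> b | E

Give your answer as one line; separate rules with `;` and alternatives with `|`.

P is directly left-recursive.
For P: α = {a}, β = {b b, T a b, E, T}. Rewrite as P → β P' and P' → α P' | ε.

E -> a | a a | P b b; P -> b b P' | T a b P' | E P' | T P'; T -> b | E; P' -> a P' | ε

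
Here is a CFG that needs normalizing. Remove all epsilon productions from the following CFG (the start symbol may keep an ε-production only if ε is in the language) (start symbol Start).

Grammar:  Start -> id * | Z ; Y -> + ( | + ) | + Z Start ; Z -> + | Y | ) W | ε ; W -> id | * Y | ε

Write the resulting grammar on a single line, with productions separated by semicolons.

Start -> id * | Z | ε; Y -> + ( | + ) | + Z Start | + Z | + Start | +; Z -> + | Y | ) W | ); W -> id | * Y

The nullable symbols are {Start, W, Z}.
ε ∈ L(G) since Start is nullable, so keep Start → ε.
For each production, add variants omitting each subset of nullable occurrences: Y → + Z Start gives + Z Start | + Z | + Start | +. Z → ) W gives ) W | ).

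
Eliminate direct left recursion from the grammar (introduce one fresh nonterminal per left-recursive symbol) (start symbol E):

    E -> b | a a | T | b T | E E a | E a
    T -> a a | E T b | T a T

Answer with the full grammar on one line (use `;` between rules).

Directly left-recursive nonterminals: E, T.
For E: α = {E a, a}, β = {b, a a, T, b T}. Rewrite as E → β E' and E' → α E' | ε.
For T: α = {a T}, β = {a a, E T b}. Rewrite as T → β T' and T' → α T' | ε.

E -> b E' | a a E' | T E' | b T E'; T -> a a T' | E T b T'; E' -> E a E' | a E' | ε; T' -> a T T' | ε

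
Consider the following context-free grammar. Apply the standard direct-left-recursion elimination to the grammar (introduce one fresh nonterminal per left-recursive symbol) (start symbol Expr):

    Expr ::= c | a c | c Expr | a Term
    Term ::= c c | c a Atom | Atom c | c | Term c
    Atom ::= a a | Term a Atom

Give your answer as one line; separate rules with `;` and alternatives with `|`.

Expr ::= c | a c | c Expr | a Term; Term ::= c c Term1 | c a Atom Term1 | Atom c Term1 | c Term1; Atom ::= a a | Term a Atom; Term1 ::= c Term1 | ε

Left recursion appears on Term.
For Term: α = {c}, β = {c c, c a Atom, Atom c, c}. Rewrite as Term → β Term1 and Term1 → α Term1 | ε.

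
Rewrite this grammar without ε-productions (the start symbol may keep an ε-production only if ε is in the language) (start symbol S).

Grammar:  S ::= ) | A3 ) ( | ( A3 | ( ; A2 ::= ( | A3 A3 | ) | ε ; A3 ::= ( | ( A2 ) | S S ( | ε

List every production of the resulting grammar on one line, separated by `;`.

S ::= ) | A3 ) ( | ) ( | ( A3 | (; A2 ::= ( | A3 A3 | A3 | ); A3 ::= ( | ( A2 ) | ( ) | S S (

Nullable set = {A2, A3}.
ε ∉ L(G), so no ε-production is kept.
Add the nullable-subset variants: S → A3 ) ( gives A3 ) ( | ) (. S → ( A3 gives ( A3 | (. A2 → A3 A3 gives A3 A3 | A3. A3 → ( A2 ) gives ( A2 ) | ( ).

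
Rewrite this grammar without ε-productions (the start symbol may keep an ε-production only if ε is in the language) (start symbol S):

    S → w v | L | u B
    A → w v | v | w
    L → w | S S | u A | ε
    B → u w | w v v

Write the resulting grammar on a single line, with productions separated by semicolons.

Nullable set = {L, S}.
ε ∈ L(G) since S is nullable, so keep S → ε.
For each production, add variants omitting each subset of nullable occurrences: L → S S gives S S | S.

S → w v | L | u B | ε; A → w v | v | w; L → w | S S | S | u A; B → u w | w v v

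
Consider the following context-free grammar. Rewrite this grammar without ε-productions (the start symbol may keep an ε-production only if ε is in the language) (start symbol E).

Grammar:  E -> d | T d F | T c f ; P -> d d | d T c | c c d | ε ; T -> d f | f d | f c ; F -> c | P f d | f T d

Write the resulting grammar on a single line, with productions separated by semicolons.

E -> d | T d F | T c f; P -> d d | d T c | c c d; T -> d f | f d | f c; F -> c | P f d | f d | f T d

Nullable nonterminals: {P}.
ε ∉ L(G), so no ε-production is kept.
Expand every rule over subsets of its nullable positions: F → P f d gives P f d | f d.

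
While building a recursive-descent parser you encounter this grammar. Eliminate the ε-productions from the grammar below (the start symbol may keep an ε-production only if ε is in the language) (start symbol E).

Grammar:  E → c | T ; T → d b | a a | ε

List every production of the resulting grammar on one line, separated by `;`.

The nullable symbols are {E, T}.
ε ∈ L(G) since E is nullable, so keep E → ε.

E → c | T | ε; T → d b | a a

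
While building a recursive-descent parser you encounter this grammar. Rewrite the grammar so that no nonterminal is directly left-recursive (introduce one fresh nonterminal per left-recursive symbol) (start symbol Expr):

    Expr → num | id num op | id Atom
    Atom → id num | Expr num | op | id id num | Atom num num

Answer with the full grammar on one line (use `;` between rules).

Left recursion appears on Atom.
For Atom: α = {num num}, β = {id num, Expr num, op, id id num}. Rewrite as Atom → β Atom1 and Atom1 → α Atom1 | ε.

Expr → num | id num op | id Atom; Atom → id num Atom1 | Expr num Atom1 | op Atom1 | id id num Atom1; Atom1 → num num Atom1 | ε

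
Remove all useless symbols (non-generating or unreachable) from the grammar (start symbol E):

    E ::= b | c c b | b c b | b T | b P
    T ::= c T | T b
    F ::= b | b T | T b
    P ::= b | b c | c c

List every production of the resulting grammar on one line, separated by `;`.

E ::= b | c c b | b c b | b P; P ::= b | b c | c c

Generating nonterminals: {E, F, P}.
Reachable from E after that: {E, P}.
Removed useless symbols: {F, T} and every production mentioning them.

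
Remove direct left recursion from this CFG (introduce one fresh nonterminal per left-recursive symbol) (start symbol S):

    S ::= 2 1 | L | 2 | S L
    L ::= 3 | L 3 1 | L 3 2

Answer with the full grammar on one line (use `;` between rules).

S, L are directly left-recursive.
For S: α = {L}, β = {2 1, L, 2}. Rewrite as S → β S' and S' → α S' | ε.
For L: α = {3 1, 3 2}, β = {3}. Rewrite as L → β L' and L' → α L' | ε.

S ::= 2 1 S' | L S' | 2 S'; L ::= 3 L'; S' ::= L S' | epsilon; L' ::= 3 1 L' | 3 2 L' | epsilon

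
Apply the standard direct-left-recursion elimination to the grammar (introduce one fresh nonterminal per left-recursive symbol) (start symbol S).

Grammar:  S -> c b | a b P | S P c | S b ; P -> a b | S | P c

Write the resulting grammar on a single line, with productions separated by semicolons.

S -> c b S' | a b P S'; P -> a b P' | S P'; S' -> P c S' | b S' | eps; P' -> c P' | eps

S, P are directly left-recursive.
For S: α = {P c, b}, β = {c b, a b P}. Rewrite as S → β S' and S' → α S' | ε.
For P: α = {c}, β = {a b, S}. Rewrite as P → β P' and P' → α P' | ε.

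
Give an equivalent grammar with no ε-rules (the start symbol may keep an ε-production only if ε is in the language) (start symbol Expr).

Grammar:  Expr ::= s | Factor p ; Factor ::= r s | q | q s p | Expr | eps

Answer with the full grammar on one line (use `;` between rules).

Nullable nonterminals: {Factor}.
ε ∉ L(G), so no ε-production is kept.
Expand every rule over subsets of its nullable positions: Expr → Factor p gives Factor p | p.

Expr ::= s | Factor p | p; Factor ::= r s | q | q s p | Expr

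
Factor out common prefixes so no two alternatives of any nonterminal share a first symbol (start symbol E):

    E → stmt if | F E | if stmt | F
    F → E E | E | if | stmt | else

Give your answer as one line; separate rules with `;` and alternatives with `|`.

E → stmt if | if stmt | F E'; F → if | stmt | else | E F'; E' → E | eps; F' → E | eps

E has alternatives sharing prefix 'F': factor to E → F E' with E' → E | ε.
F has alternatives sharing prefix 'E': factor to F → E F' with F' → E | ε.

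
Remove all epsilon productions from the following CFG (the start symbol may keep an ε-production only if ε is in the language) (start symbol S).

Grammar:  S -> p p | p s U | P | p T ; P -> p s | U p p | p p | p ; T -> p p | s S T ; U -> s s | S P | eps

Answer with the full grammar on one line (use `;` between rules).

S -> p p | p s U | p s | P | p T; P -> p s | U p p | p p | p; T -> p p | s S T; U -> s s | S P

Nullable set = {U}.
ε ∉ L(G), so no ε-production is kept.
For each production, add variants omitting each subset of nullable occurrences: S → p s U gives p s U | p s. P → U p p gives U p p | p p.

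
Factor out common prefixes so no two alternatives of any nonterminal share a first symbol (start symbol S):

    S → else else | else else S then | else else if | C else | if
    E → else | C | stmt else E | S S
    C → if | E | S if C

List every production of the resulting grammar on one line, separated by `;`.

S has alternatives sharing prefix 'else else': factor to S → else else S' with S' → ε | S then | if.

S → C else | if | else else S'; E → else | C | stmt else E | S S; C → if | E | S if C; S' → eps | S then | if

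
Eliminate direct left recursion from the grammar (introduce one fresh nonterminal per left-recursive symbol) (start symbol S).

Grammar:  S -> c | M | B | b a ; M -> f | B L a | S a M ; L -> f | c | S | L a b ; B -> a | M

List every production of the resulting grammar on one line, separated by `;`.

L is directly left-recursive.
For L: α = {a b}, β = {f, c, S}. Rewrite as L → β L' and L' → α L' | ε.

S -> c | M | B | b a; M -> f | B L a | S a M; L -> f L' | c L' | S L'; B -> a | M; L' -> a b L' | epsilon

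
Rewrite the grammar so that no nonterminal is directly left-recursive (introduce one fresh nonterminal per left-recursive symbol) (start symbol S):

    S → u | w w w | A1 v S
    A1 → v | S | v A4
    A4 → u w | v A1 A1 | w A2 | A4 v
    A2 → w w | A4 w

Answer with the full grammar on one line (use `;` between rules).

S → u | w w w | A1 v S; A1 → v | S | v A4; A4 → u w A4' | v A1 A1 A4' | w A2 A4'; A2 → w w | A4 w; A4' → v A4' | ε

Left recursion appears on A4.
For A4: α = {v}, β = {u w, v A1 A1, w A2}. Rewrite as A4 → β A4' and A4' → α A4' | ε.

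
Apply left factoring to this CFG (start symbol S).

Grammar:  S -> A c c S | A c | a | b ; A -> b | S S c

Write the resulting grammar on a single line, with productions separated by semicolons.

S -> a | b | A c S'; A -> b | S S c; S' -> c S | ε

S has alternatives sharing prefix 'A c': factor to S → A c S' with S' → c S | ε.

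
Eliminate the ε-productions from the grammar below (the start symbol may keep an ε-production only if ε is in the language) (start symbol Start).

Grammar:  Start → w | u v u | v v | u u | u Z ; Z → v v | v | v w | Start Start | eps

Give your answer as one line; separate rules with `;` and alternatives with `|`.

Start → w | u v u | v v | u u | u Z | u; Z → v v | v | v w | Start Start

Nullable set = {Z}.
ε ∉ L(G), so no ε-production is kept.
For each production, add variants omitting each subset of nullable occurrences: Start → u Z gives u Z | u.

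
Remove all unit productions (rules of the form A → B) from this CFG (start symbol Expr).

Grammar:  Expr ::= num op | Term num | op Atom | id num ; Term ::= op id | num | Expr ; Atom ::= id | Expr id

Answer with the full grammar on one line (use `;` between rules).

Unit pairs: Term ⇒* {Expr}.
Replace each nonterminal's rules with the union of the non-unit rules of every nonterminal it unit-derives.

Expr ::= num op | Term num | op Atom | id num; Term ::= op id | num | num op | Term num | op Atom | id num; Atom ::= id | Expr id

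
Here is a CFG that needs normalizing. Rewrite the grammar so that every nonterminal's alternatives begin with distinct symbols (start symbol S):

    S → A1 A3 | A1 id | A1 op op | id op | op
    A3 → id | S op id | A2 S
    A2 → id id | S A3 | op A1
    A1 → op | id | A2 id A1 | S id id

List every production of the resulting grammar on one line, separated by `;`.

S has alternatives sharing prefix 'A1': factor to S → A1 S' with S' → A3 | id | op op.

S → id op | op | A1 S'; A3 → id | S op id | A2 S; A2 → id id | S A3 | op A1; A1 → op | id | A2 id A1 | S id id; S' → A3 | id | op op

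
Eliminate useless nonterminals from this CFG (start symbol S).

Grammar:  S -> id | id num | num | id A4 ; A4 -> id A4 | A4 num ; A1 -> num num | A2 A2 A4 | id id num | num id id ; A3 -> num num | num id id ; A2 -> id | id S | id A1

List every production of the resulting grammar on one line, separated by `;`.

Generating nonterminals: {A1, A2, A3, S}.
Reachable from S after that: {S}.
Removed useless symbols: {A1, A2, A3, A4} and every production mentioning them.

S -> id | id num | num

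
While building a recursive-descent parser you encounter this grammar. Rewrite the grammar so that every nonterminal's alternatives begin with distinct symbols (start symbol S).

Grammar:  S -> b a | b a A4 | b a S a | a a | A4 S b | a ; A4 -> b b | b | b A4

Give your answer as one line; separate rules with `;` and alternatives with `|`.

S -> A4 S b | b a S' | a S''; A4 -> b A4'; S' -> ε | A4 | S a; S'' -> a | ε; A4' -> b | ε | A4

S has alternatives sharing prefix 'b a': factor to S → b a S' with S' → ε | A4 | S a.
S has alternatives sharing prefix 'a': factor to S → a S'' with S'' → a | ε.
A4 has alternatives sharing prefix 'b': factor to A4 → b A4' with A4' → b | ε | A4.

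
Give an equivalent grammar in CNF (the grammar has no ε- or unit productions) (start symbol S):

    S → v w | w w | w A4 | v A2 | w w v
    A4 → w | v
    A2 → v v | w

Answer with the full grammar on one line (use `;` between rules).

S → X1 X2 | X2 X2 | X2 A4 | X1 A2 | X2 Y1; A4 → w | v; A2 → X1 X1 | w; X1 → v; X2 → w; Y1 → X2 X1

Introduce a nonterminal for each terminal appearing in a rule of length ≥ 2: X1 → v, X2 → w.
Binarize each right-hand side of length ≥ 3 by chaining fresh nonterminals (Y1, Y2, …): affected rules were S → X2 X2 X1.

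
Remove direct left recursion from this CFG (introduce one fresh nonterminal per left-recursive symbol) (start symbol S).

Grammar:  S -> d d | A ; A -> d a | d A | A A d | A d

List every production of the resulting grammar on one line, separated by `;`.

Left recursion appears on A.
For A: α = {A d, d}, β = {d a, d A}. Rewrite as A → β A' and A' → α A' | ε.

S -> d d | A; A -> d a A' | d A A'; A' -> A d A' | d A' | ε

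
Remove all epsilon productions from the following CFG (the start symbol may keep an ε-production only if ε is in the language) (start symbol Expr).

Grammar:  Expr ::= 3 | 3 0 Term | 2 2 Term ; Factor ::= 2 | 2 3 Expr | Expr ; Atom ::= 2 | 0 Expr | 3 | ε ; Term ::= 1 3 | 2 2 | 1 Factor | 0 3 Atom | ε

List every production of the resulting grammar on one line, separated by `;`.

Expr ::= 3 | 3 0 Term | 3 0 | 2 2 Term | 2 2; Factor ::= 2 | 2 3 Expr | Expr; Atom ::= 2 | 0 Expr | 3; Term ::= 1 3 | 2 2 | 1 Factor | 0 3 Atom | 0 3

Nullable nonterminals: {Atom, Term}.
ε ∉ L(G), so no ε-production is kept.
For each production, add variants omitting each subset of nullable occurrences: Expr → 3 0 Term gives 3 0 Term | 3 0. Expr → 2 2 Term gives 2 2 Term | 2 2. Term → 0 3 Atom gives 0 3 Atom | 0 3.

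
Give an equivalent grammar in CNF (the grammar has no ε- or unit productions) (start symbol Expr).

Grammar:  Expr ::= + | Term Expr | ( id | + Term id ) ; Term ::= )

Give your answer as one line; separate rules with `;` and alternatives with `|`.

Expr ::= + | Term Expr | X1 X2 | X3 Y1; Term ::= ); X1 ::= (; X2 ::= id; X3 ::= +; X4 ::= ); Y1 ::= Term Y2; Y2 ::= X2 X4

Introduce a nonterminal for each terminal appearing in a rule of length ≥ 2: X1 → (, X2 → id, X3 → +, X4 → ).
Binarize each right-hand side of length ≥ 3 by chaining fresh nonterminals (Y1, Y2, …): affected rules were Expr → X3 Term X2 X4.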